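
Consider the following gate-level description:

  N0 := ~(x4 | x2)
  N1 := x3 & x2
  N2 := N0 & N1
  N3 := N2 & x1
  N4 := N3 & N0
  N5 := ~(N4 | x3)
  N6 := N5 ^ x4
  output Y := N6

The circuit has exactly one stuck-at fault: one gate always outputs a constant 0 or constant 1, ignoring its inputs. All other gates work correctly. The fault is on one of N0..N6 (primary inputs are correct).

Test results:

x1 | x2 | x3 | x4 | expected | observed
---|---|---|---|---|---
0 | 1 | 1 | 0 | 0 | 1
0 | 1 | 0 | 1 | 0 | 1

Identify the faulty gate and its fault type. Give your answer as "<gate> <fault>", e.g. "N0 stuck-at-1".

N6 stuck-at-1

Fault-free values for test 1 (x1=0, x2=1, x3=1, x4=0): N0=0, N1=1, N2=0, N3=0, N4=0, N5=0, N6=0, giving Y=0. Observed 1.
Test 1: faults giving observed 1 are {N5 stuck-at-1, N6 stuck-at-1}.
Test 2 (x1=0, x2=1, x3=0, x4=1): fault-free N0=0, N1=0, N2=0, N3=0, N4=0, N5=1, N6=0 → 0; observed 1. Eliminates N5 stuck-at-1.
Only N6 stuck-at-1 is consistent with every test.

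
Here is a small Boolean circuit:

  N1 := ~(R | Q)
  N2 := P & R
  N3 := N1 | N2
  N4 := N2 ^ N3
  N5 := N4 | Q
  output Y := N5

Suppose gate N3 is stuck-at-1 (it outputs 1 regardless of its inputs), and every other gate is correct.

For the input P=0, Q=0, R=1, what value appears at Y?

Propagate with N3 forced: N1=0, N2=0, N3=1 [stuck-at-1], N4=1, N5=1.
So Y = 1. (Without the fault it would be 0.)

1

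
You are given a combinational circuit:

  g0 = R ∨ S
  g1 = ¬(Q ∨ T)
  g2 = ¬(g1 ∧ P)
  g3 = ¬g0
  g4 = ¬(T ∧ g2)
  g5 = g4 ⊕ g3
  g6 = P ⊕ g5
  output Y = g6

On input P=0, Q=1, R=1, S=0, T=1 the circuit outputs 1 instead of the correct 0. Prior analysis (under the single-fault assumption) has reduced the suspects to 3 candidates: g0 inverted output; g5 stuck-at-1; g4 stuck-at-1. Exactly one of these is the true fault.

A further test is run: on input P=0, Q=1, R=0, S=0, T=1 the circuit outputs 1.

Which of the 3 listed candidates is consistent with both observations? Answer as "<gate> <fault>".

Evaluate each candidate on input P=0, Q=1, R=0, S=0, T=1:
  g0 inverted output: g0=1 [inverted output], g1=0, g2=1, g3=0, g4=0, g5=0, g6=0 → 0 — eliminated
  g5 stuck-at-1: g0=0, g1=0, g2=1, g3=1, g4=0, g5=1 [stuck-at-1], g6=1 → 1 — matches
  g4 stuck-at-1: g0=0, g1=0, g2=1, g3=1, g4=1 [stuck-at-1], g5=0, g6=0 → 0 — eliminated
Only g5 stuck-at-1 reproduces the observed 1.

g5 stuck-at-1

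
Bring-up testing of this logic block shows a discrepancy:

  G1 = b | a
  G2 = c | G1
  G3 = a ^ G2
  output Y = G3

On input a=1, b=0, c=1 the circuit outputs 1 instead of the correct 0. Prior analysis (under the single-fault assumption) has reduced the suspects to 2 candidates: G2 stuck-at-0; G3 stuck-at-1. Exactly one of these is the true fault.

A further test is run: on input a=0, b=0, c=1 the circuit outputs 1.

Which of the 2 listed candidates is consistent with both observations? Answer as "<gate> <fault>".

Evaluate each candidate on input a=0, b=0, c=1:
  G2 stuck-at-0: G1=0, G2=0 [stuck-at-0], G3=0 → 0 — eliminated
  G3 stuck-at-1: G1=0, G2=1, G3=1 [stuck-at-1] → 1 — matches
Only G3 stuck-at-1 reproduces the observed 1.

G3 stuck-at-1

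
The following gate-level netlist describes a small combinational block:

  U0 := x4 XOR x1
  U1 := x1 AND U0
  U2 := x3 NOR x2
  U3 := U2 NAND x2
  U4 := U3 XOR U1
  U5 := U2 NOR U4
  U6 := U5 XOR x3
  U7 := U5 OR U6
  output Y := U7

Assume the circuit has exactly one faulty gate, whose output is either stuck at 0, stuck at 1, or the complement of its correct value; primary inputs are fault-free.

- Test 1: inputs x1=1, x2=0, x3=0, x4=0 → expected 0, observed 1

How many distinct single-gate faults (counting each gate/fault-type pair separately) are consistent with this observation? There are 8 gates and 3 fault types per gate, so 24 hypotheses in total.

Fault-free: U0=1, U1=1, U2=1, U3=1, U4=0, U5=0, U6=0, U7=0 → 0. Observed 1.
  U0: none of the 3 fault types match ✗
  U1: none of the 3 fault types match ✗
  U2: stuck-at-0, inverted output ✓; others ✗
  U3: none of the 3 fault types match ✗
  U4: none of the 3 fault types match ✗
  U5: stuck-at-1, inverted output ✓; others ✗
  U6: stuck-at-1, inverted output ✓; others ✗
  U7: stuck-at-1, inverted output ✓; others ✗
Consistent faults: {U2 stuck-at-0, U2 inverted output, U5 stuck-at-1, U5 inverted output, U6 stuck-at-1, U6 inverted output, U7 stuck-at-1, U7 inverted output} — 8 in all.

8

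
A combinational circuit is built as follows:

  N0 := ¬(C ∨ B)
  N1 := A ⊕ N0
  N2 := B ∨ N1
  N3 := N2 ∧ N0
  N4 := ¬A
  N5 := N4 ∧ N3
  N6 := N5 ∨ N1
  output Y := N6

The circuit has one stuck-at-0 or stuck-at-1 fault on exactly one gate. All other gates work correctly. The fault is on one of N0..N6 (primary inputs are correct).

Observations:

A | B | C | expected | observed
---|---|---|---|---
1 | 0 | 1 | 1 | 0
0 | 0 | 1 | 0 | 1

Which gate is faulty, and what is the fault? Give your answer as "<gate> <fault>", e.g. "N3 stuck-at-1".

N0 stuck-at-1

Fault-free values for test 1 (A=1, B=0, C=1): N0=0, N1=1, N2=1, N3=0, N4=0, N5=0, N6=1, giving Y=1. Observed 0.
Test 1: faults giving observed 0 are {N0 stuck-at-1, N1 stuck-at-0, N6 stuck-at-0}.
Test 2 (A=0, B=0, C=1): fault-free N0=0, N1=0, N2=0, N3=0, N4=1, N5=0, N6=0 → 0; observed 1. Eliminates N1 stuck-at-0, N6 stuck-at-0.
Only N0 stuck-at-1 is consistent with every test.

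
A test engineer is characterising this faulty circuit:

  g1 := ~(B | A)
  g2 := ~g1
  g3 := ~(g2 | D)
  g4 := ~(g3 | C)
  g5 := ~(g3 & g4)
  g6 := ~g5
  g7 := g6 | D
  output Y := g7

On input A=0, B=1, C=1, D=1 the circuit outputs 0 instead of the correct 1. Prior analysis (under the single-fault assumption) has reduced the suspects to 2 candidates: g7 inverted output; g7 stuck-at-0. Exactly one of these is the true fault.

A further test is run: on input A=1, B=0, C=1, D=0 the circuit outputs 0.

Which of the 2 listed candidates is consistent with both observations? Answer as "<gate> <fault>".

g7 stuck-at-0

Evaluate each candidate on input A=1, B=0, C=1, D=0:
  g7 inverted output: g1=0, g2=1, g3=0, g4=0, g5=1, g6=0, g7=1 [inverted output] → 1 — eliminated
  g7 stuck-at-0: g1=0, g2=1, g3=0, g4=0, g5=1, g6=0, g7=0 [stuck-at-0] → 0 — matches
Only g7 stuck-at-0 reproduces the observed 0.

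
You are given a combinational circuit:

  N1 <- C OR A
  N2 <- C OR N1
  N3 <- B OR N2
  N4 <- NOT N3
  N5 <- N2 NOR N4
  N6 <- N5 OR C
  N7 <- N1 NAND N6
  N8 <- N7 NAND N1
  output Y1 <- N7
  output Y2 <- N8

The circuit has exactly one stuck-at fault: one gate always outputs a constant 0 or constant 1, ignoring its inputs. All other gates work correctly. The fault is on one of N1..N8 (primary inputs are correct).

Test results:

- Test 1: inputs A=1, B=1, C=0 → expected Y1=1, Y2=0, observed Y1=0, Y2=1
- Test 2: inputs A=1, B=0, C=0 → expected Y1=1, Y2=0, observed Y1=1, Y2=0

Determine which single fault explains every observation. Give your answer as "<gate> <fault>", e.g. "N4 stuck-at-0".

N2 stuck-at-0

Fault-free values for test 1 (A=1, B=1, C=0): N1=1, N2=1, N3=1, N4=0, N5=0, N6=0, N7=1, N8=0, giving Y1=1, Y2=0. Observed Y1=0, Y2=1.
Test 1: faults giving observed Y1=0, Y2=1 are {N2 stuck-at-0, N5 stuck-at-1, N6 stuck-at-1, N7 stuck-at-0}.
Test 2 (A=1, B=0, C=0): fault-free N1=1, N2=1, N3=1, N4=0, N5=0, N6=0, N7=1, N8=0 → Y1=1, Y2=0; observed Y1=1, Y2=0. Eliminates N5 stuck-at-1, N6 stuck-at-1, N7 stuck-at-0.
Only N2 stuck-at-0 is consistent with every test.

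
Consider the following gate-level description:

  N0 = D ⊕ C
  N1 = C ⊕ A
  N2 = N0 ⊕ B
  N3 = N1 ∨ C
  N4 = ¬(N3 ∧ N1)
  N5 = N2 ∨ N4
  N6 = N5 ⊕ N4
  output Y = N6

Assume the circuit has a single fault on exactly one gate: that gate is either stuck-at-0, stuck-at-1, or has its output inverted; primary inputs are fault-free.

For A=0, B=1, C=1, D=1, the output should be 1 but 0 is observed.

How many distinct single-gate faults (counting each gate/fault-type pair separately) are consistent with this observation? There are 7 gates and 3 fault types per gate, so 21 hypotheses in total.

14

Fault-free: N0=0, N1=1, N2=1, N3=1, N4=0, N5=1, N6=1 → 1. Observed 0.
  N0: stuck-at-1, inverted output ✓; others ✗
  N1: stuck-at-0, inverted output ✓; others ✗
  N2: stuck-at-0, inverted output ✓; others ✗
  N3: stuck-at-0, inverted output ✓; others ✗
  N4: stuck-at-1, inverted output ✓; others ✗
  N5: stuck-at-0, inverted output ✓; others ✗
  N6: stuck-at-0, inverted output ✓; others ✗
Consistent faults: {N0 stuck-at-1, N0 inverted output, N1 stuck-at-0, N1 inverted output, N2 stuck-at-0, N2 inverted output, N3 stuck-at-0, N3 inverted output, N4 stuck-at-1, N4 inverted output, N5 stuck-at-0, N5 inverted output, N6 stuck-at-0, N6 inverted output} — 14 in all.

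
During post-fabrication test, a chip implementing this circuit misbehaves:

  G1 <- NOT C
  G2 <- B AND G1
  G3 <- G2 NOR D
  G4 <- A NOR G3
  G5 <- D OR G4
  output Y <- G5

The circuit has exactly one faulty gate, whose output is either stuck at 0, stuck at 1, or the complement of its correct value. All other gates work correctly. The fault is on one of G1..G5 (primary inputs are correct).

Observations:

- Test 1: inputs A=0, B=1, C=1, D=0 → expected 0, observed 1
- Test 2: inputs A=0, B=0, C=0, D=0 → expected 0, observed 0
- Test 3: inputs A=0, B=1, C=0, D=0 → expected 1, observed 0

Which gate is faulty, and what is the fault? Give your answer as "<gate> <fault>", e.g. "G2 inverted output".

Fault-free values for test 1 (A=0, B=1, C=1, D=0): G1=0, G2=0, G3=1, G4=0, G5=0, giving Y=0. Observed 1.
Test 1: faults giving observed 1 are {G1 stuck-at-1, G1 inverted output, G2 stuck-at-1, G2 inverted output, G3 stuck-at-0, G3 inverted output, G4 stuck-at-1, G4 inverted output, G5 stuck-at-1, G5 inverted output}.
Test 2 (A=0, B=0, C=0, D=0): fault-free G1=1, G2=0, G3=1, G4=0, G5=0 → 0; observed 0. Eliminates G2 stuck-at-1, G2 inverted output, G3 stuck-at-0, G3 inverted output, G4 stuck-at-1, G4 inverted output, G5 stuck-at-1, G5 inverted output.
Test 3 (A=0, B=1, C=0, D=0): fault-free G1=1, G2=1, G3=0, G4=1, G5=1 → 1; observed 0. Eliminates G1 stuck-at-1.
Only G1 inverted output is consistent with every test.

G1 inverted output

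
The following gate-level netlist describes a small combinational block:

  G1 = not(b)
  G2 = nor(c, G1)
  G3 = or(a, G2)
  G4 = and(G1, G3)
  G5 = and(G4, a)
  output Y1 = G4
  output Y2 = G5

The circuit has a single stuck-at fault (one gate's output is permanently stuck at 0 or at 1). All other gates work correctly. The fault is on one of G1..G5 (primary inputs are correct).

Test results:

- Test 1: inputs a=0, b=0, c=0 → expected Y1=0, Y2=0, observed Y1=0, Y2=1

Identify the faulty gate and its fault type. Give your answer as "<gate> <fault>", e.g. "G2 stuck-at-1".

G5 stuck-at-1

Fault-free values for test 1 (a=0, b=0, c=0): G1=1, G2=0, G3=0, G4=0, G5=0, giving Y1=0, Y2=0. Observed Y1=0, Y2=1.
Test 1: faults giving observed Y1=0, Y2=1 are {G5 stuck-at-1}.
Only G5 stuck-at-1 is consistent with every test.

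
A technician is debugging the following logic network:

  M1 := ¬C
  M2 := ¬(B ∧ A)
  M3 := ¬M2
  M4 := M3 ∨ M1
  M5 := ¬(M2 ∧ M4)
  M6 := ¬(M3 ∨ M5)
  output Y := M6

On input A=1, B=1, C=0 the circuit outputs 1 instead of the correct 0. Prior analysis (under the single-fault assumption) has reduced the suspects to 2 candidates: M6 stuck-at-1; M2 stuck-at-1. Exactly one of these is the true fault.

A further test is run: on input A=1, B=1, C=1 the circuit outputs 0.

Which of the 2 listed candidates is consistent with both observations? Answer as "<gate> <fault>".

Evaluate each candidate on input A=1, B=1, C=1:
  M6 stuck-at-1: M1=0, M2=0, M3=1, M4=1, M5=1, M6=1 [stuck-at-1] → 1 — eliminated
  M2 stuck-at-1: M1=0, M2=1 [stuck-at-1], M3=0, M4=0, M5=1, M6=0 → 0 — matches
Only M2 stuck-at-1 reproduces the observed 0.

M2 stuck-at-1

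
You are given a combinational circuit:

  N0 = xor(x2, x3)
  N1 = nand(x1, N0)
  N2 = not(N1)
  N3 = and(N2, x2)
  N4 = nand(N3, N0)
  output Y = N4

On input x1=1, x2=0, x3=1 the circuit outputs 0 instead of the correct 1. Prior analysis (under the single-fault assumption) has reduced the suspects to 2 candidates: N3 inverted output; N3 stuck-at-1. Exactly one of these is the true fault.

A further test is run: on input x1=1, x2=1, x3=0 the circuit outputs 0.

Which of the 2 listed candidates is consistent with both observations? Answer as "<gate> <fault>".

N3 stuck-at-1

Evaluate each candidate on input x1=1, x2=1, x3=0:
  N3 inverted output: N0=1, N1=0, N2=1, N3=0 [inverted output], N4=1 → 1 — eliminated
  N3 stuck-at-1: N0=1, N1=0, N2=1, N3=1 [stuck-at-1], N4=0 → 0 — matches
Only N3 stuck-at-1 reproduces the observed 0.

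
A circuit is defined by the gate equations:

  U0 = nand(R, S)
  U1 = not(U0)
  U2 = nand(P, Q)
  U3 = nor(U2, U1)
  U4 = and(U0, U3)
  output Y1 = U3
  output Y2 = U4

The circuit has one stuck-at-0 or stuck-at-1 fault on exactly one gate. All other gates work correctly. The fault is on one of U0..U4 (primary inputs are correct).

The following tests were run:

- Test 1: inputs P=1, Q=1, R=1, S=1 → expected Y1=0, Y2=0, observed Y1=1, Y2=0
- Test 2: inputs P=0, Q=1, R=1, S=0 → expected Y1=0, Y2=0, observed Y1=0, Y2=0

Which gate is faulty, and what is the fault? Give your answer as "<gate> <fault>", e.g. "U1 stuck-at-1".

U1 stuck-at-0

Fault-free values for test 1 (P=1, Q=1, R=1, S=1): U0=0, U1=1, U2=0, U3=0, U4=0, giving Y1=0, Y2=0. Observed Y1=1, Y2=0.
Test 1: faults giving observed Y1=1, Y2=0 are {U1 stuck-at-0, U3 stuck-at-1}.
Test 2 (P=0, Q=1, R=1, S=0): fault-free U0=1, U1=0, U2=1, U3=0, U4=0 → Y1=0, Y2=0; observed Y1=0, Y2=0. Eliminates U3 stuck-at-1.
Only U1 stuck-at-0 is consistent with every test.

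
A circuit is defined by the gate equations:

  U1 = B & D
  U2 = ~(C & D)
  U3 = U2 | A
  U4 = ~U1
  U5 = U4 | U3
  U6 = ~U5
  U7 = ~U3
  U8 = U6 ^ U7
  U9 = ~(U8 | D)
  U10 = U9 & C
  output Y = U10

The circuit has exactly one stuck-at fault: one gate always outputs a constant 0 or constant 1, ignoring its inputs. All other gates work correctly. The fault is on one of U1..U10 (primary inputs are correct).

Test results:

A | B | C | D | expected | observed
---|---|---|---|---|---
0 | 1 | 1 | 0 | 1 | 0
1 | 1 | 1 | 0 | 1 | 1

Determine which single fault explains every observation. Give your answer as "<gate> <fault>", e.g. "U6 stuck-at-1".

Fault-free values for test 1 (A=0, B=1, C=1, D=0): U1=0, U2=1, U3=1, U4=1, U5=1, U6=0, U7=0, U8=0, U9=1, U10=1, giving Y=1. Observed 0.
Test 1: faults giving observed 0 are {U2 stuck-at-0, U3 stuck-at-0, U5 stuck-at-0, U6 stuck-at-1, U7 stuck-at-1, U8 stuck-at-1, U9 stuck-at-0, U10 stuck-at-0}.
Test 2 (A=1, B=1, C=1, D=0): fault-free U1=0, U2=1, U3=1, U4=1, U5=1, U6=0, U7=0, U8=0, U9=1, U10=1 → 1; observed 1. Eliminates U3 stuck-at-0, U5 stuck-at-0, U6 stuck-at-1, U7 stuck-at-1, U8 stuck-at-1, U9 stuck-at-0, U10 stuck-at-0.
Only U2 stuck-at-0 is consistent with every test.

U2 stuck-at-0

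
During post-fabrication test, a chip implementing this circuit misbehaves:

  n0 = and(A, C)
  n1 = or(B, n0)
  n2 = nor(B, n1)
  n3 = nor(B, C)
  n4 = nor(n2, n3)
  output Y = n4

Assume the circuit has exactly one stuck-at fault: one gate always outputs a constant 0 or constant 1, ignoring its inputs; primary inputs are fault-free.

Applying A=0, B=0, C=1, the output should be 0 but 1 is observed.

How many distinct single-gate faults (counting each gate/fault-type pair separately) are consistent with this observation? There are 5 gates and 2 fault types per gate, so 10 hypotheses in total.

4

Fault-free: n0=0, n1=0, n2=1, n3=0, n4=0 → 0. Observed 1.
  n0 stuck-at-0: output 0 ✗
  n0 stuck-at-1: output 1 ✓
  n1 stuck-at-0: output 0 ✗
  n1 stuck-at-1: output 1 ✓
  n2 stuck-at-0: output 1 ✓
  n2 stuck-at-1: output 0 ✗
  n3 stuck-at-0: output 0 ✗
  n3 stuck-at-1: output 0 ✗
  n4 stuck-at-0: output 0 ✗
  n4 stuck-at-1: output 1 ✓
Consistent faults: {n0 stuck-at-1, n1 stuck-at-1, n2 stuck-at-0, n4 stuck-at-1} — 4 in all.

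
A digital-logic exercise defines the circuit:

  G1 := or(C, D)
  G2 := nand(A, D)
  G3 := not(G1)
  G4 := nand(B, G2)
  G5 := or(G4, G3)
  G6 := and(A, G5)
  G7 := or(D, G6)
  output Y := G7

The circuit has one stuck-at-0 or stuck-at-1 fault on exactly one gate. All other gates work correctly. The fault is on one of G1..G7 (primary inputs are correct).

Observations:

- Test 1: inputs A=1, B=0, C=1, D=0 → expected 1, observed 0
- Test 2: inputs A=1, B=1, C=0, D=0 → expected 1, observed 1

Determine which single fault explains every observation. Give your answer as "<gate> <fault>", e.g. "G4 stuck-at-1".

G4 stuck-at-0

Fault-free values for test 1 (A=1, B=0, C=1, D=0): G1=1, G2=1, G3=0, G4=1, G5=1, G6=1, G7=1, giving Y=1. Observed 0.
Test 1: faults giving observed 0 are {G4 stuck-at-0, G5 stuck-at-0, G6 stuck-at-0, G7 stuck-at-0}.
Test 2 (A=1, B=1, C=0, D=0): fault-free G1=0, G2=1, G3=1, G4=0, G5=1, G6=1, G7=1 → 1; observed 1. Eliminates G5 stuck-at-0, G6 stuck-at-0, G7 stuck-at-0.
Only G4 stuck-at-0 is consistent with every test.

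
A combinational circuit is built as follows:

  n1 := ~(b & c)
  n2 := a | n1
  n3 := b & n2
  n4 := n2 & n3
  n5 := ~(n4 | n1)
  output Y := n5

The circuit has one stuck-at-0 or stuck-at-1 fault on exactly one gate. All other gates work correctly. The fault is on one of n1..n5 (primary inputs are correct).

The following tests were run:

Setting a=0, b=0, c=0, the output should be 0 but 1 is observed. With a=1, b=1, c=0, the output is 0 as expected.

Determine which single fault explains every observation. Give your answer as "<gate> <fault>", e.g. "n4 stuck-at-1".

n1 stuck-at-0

Fault-free values for test 1 (a=0, b=0, c=0): n1=1, n2=1, n3=0, n4=0, n5=0, giving Y=0. Observed 1.
Test 1: faults giving observed 1 are {n1 stuck-at-0, n5 stuck-at-1}.
Test 2 (a=1, b=1, c=0): fault-free n1=1, n2=1, n3=1, n4=1, n5=0 → 0; observed 0. Eliminates n5 stuck-at-1.
Only n1 stuck-at-0 is consistent with every test.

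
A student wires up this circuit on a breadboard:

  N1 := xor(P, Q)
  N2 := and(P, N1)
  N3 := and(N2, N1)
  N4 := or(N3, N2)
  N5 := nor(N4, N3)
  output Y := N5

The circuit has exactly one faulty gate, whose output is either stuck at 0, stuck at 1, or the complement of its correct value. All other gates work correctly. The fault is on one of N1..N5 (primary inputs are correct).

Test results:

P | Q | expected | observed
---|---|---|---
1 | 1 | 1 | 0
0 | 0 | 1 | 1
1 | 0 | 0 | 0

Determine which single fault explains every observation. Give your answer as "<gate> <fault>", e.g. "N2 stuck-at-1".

Fault-free values for test 1 (P=1, Q=1): N1=0, N2=0, N3=0, N4=0, N5=1, giving Y=1. Observed 0.
Test 1: faults giving observed 0 are {N1 stuck-at-1, N1 inverted output, N2 stuck-at-1, N2 inverted output, N3 stuck-at-1, N3 inverted output, N4 stuck-at-1, N4 inverted output, N5 stuck-at-0, N5 inverted output}.
Test 2 (P=0, Q=0): fault-free N1=0, N2=0, N3=0, N4=0, N5=1 → 1; observed 1. Eliminates N2 stuck-at-1, N2 inverted output, N3 stuck-at-1, N3 inverted output, N4 stuck-at-1, N4 inverted output, N5 stuck-at-0, N5 inverted output.
Test 3 (P=1, Q=0): fault-free N1=1, N2=1, N3=1, N4=1, N5=0 → 0; observed 0. Eliminates N1 inverted output.
Only N1 stuck-at-1 is consistent with every test.

N1 stuck-at-1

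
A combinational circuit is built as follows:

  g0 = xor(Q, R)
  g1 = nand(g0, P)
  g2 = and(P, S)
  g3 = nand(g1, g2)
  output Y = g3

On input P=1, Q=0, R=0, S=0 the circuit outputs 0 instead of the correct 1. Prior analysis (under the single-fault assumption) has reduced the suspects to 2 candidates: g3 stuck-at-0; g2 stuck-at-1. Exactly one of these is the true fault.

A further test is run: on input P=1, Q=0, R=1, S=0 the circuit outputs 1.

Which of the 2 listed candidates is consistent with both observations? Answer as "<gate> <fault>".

g2 stuck-at-1

Evaluate each candidate on input P=1, Q=0, R=1, S=0:
  g3 stuck-at-0: g0=1, g1=0, g2=0, g3=0 [stuck-at-0] → 0 — eliminated
  g2 stuck-at-1: g0=1, g1=0, g2=1 [stuck-at-1], g3=1 → 1 — matches
Only g2 stuck-at-1 reproduces the observed 1.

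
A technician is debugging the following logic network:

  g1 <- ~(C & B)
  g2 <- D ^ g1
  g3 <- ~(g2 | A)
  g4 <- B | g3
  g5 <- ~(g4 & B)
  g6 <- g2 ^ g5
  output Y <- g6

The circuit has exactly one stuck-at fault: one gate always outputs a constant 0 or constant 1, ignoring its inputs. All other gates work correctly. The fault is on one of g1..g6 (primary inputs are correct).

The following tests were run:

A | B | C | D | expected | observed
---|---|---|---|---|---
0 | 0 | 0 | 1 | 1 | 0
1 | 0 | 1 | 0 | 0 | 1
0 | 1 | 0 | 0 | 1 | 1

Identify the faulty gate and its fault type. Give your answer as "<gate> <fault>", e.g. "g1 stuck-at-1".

g5 stuck-at-0

Fault-free values for test 1 (A=0, B=0, C=0, D=1): g1=1, g2=0, g3=1, g4=1, g5=1, g6=1, giving Y=1. Observed 0.
Test 1: faults giving observed 0 are {g1 stuck-at-0, g2 stuck-at-1, g5 stuck-at-0, g6 stuck-at-0}.
Test 2 (A=1, B=0, C=1, D=0): fault-free g1=1, g2=1, g3=0, g4=0, g5=1, g6=0 → 0; observed 1. Eliminates g2 stuck-at-1, g6 stuck-at-0.
Test 3 (A=0, B=1, C=0, D=0): fault-free g1=1, g2=1, g3=0, g4=1, g5=0, g6=1 → 1; observed 1. Eliminates g1 stuck-at-0.
Only g5 stuck-at-0 is consistent with every test.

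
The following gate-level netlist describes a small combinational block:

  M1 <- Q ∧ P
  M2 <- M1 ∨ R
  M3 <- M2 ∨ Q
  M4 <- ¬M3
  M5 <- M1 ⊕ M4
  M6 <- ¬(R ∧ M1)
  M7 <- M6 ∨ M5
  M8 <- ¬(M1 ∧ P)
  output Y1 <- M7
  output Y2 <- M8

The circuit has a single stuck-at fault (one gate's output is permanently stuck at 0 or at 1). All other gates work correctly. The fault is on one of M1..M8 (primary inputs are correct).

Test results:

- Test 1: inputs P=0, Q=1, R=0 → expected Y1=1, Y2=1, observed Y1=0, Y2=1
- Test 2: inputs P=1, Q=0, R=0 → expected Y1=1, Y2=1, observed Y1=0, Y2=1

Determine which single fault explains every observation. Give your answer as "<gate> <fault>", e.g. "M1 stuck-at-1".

M7 stuck-at-0

Fault-free values for test 1 (P=0, Q=1, R=0): M1=0, M2=0, M3=1, M4=0, M5=0, M6=1, M7=1, M8=1, giving Y1=1, Y2=1. Observed Y1=0, Y2=1.
Test 1: faults giving observed Y1=0, Y2=1 are {M6 stuck-at-0, M7 stuck-at-0}.
Test 2 (P=1, Q=0, R=0): fault-free M1=0, M2=0, M3=0, M4=1, M5=1, M6=1, M7=1, M8=1 → Y1=1, Y2=1; observed Y1=0, Y2=1. Eliminates M6 stuck-at-0.
Only M7 stuck-at-0 is consistent with every test.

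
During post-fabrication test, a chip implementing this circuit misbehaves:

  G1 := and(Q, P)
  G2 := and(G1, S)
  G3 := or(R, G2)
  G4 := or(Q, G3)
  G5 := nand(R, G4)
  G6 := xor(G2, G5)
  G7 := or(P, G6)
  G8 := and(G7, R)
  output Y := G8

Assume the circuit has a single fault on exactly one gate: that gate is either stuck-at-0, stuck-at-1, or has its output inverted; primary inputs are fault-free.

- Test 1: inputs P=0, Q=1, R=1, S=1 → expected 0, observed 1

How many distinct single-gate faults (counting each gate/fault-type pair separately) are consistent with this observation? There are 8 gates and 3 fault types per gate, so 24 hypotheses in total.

Fault-free: G1=0, G2=0, G3=1, G4=1, G5=0, G6=0, G7=0, G8=0 → 0. Observed 1.
  G1: stuck-at-1, inverted output ✓; others ✗
  G2: stuck-at-1, inverted output ✓; others ✗
  G3: none of the 3 fault types match ✗
  G4: stuck-at-0, inverted output ✓; others ✗
  G5: stuck-at-1, inverted output ✓; others ✗
  G6: stuck-at-1, inverted output ✓; others ✗
  G7: stuck-at-1, inverted output ✓; others ✗
  G8: stuck-at-1, inverted output ✓; others ✗
Consistent faults: {G1 stuck-at-1, G1 inverted output, G2 stuck-at-1, G2 inverted output, G4 stuck-at-0, G4 inverted output, G5 stuck-at-1, G5 inverted output, G6 stuck-at-1, G6 inverted output, G7 stuck-at-1, G7 inverted output, G8 stuck-at-1, G8 inverted output} — 14 in all.

14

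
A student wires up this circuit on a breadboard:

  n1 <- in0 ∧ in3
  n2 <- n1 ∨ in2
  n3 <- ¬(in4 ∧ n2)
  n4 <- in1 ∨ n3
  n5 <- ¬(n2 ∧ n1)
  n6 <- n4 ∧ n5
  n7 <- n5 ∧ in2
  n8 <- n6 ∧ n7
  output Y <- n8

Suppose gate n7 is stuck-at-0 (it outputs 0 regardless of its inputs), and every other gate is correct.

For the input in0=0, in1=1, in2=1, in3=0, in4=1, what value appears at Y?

0

Propagate with n7 forced: n1=0, n2=1, n3=0, n4=1, n5=1, n6=1, n7=0 [stuck-at-0], n8=0.
So Y = 0. (Without the fault it would be 1.)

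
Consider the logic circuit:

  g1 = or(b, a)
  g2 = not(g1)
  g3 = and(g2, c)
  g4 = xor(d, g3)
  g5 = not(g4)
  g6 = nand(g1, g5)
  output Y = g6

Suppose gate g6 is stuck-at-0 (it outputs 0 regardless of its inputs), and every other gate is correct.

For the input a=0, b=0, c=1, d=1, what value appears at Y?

Propagate with g6 forced: g1=0, g2=1, g3=1, g4=0, g5=1, g6=0 [stuck-at-0].
So Y = 0. (Without the fault it would be 1.)

0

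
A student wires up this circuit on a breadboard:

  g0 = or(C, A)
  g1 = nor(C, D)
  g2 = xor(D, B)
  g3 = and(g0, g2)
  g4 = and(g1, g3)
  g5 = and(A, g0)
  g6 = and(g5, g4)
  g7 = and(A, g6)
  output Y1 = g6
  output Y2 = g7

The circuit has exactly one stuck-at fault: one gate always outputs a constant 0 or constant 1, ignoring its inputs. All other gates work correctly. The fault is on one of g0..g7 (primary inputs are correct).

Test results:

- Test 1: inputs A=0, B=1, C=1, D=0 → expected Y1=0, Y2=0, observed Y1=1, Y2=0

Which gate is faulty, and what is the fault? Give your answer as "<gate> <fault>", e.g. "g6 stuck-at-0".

Fault-free values for test 1 (A=0, B=1, C=1, D=0): g0=1, g1=0, g2=1, g3=1, g4=0, g5=0, g6=0, g7=0, giving Y1=0, Y2=0. Observed Y1=1, Y2=0.
Test 1: faults giving observed Y1=1, Y2=0 are {g6 stuck-at-1}.
Only g6 stuck-at-1 is consistent with every test.

g6 stuck-at-1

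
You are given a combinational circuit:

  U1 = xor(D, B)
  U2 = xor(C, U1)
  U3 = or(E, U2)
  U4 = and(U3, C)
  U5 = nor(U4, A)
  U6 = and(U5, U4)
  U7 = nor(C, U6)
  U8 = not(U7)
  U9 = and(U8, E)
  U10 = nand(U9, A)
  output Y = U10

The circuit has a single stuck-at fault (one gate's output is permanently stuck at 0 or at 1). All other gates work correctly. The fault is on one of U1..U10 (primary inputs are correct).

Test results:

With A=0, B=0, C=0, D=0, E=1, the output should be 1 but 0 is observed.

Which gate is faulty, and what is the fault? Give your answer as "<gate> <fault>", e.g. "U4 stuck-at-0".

U10 stuck-at-0

Fault-free values for test 1 (A=0, B=0, C=0, D=0, E=1): U1=0, U2=0, U3=1, U4=0, U5=1, U6=0, U7=1, U8=0, U9=0, U10=1, giving Y=1. Observed 0.
Test 1: faults giving observed 0 are {U10 stuck-at-0}.
Only U10 stuck-at-0 is consistent with every test.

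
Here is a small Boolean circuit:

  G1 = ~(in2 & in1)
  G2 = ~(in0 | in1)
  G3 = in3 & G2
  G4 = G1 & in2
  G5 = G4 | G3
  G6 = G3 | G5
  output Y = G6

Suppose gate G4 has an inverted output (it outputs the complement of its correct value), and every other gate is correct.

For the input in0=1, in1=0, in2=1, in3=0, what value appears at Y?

0

Propagate with G4 forced: G1=1, G2=0, G3=0, G4=0 [inverted output], G5=0, G6=0.
So Y = 0. (Without the fault it would be 1.)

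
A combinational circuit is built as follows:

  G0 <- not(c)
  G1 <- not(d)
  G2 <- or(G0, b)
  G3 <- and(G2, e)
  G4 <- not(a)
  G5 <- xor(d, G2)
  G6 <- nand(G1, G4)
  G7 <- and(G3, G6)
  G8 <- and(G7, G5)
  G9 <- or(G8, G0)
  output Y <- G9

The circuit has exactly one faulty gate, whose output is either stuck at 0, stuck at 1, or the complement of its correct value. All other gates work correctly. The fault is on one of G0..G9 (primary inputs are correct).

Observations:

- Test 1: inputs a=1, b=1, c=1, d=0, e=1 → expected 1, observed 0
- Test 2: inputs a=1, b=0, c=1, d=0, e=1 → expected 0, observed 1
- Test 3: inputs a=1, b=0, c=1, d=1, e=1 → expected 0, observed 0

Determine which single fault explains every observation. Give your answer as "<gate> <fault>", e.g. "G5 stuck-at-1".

G2 inverted output

Fault-free values for test 1 (a=1, b=1, c=1, d=0, e=1): G0=0, G1=1, G2=1, G3=1, G4=0, G5=1, G6=1, G7=1, G8=1, G9=1, giving Y=1. Observed 0.
Test 1: faults giving observed 0 are {G2 stuck-at-0, G2 inverted output, G3 stuck-at-0, G3 inverted output, G4 stuck-at-1, G4 inverted output, G5 stuck-at-0, G5 inverted output, G6 stuck-at-0, G6 inverted output, G7 stuck-at-0, G7 inverted output, G8 stuck-at-0, G8 inverted output, G9 stuck-at-0, G9 inverted output}.
Test 2 (a=1, b=0, c=1, d=0, e=1): fault-free G0=0, G1=1, G2=0, G3=0, G4=0, G5=0, G6=1, G7=0, G8=0, G9=0 → 0; observed 1. Eliminates G2 stuck-at-0, G3 stuck-at-0, G3 inverted output, G4 stuck-at-1, G4 inverted output, G5 stuck-at-0, G5 inverted output, G6 stuck-at-0, G6 inverted output, G7 stuck-at-0, G7 inverted output, G8 stuck-at-0, G9 stuck-at-0.
Test 3 (a=1, b=0, c=1, d=1, e=1): fault-free G0=0, G1=0, G2=0, G3=0, G4=0, G5=1, G6=1, G7=0, G8=0, G9=0 → 0; observed 0. Eliminates G8 inverted output, G9 inverted output.
Only G2 inverted output is consistent with every test.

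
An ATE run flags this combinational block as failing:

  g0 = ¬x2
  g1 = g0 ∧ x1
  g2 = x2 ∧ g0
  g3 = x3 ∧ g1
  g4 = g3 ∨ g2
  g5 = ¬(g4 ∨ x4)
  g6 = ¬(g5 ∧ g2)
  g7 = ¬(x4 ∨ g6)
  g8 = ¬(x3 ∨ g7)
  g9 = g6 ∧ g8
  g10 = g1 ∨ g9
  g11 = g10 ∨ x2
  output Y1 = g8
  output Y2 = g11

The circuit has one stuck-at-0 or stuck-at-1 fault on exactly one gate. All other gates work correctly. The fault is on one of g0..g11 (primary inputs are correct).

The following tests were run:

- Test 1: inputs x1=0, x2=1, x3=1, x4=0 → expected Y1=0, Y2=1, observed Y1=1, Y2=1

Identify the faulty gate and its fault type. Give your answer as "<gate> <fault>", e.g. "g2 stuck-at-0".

g8 stuck-at-1

Fault-free values for test 1 (x1=0, x2=1, x3=1, x4=0): g0=0, g1=0, g2=0, g3=0, g4=0, g5=1, g6=1, g7=0, g8=0, g9=0, g10=0, g11=1, giving Y1=0, Y2=1. Observed Y1=1, Y2=1.
Test 1: faults giving observed Y1=1, Y2=1 are {g8 stuck-at-1}.
Only g8 stuck-at-1 is consistent with every test.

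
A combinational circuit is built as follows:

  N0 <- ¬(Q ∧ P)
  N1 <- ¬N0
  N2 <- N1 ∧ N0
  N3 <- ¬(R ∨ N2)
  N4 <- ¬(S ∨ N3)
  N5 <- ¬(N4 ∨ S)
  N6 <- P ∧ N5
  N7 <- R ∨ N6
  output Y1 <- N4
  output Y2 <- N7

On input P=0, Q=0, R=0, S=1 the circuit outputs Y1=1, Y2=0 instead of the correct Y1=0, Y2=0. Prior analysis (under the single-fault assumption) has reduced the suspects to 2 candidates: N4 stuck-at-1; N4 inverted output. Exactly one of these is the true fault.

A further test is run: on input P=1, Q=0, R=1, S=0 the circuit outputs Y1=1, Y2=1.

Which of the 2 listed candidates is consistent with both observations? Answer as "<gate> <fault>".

Evaluate each candidate on input P=1, Q=0, R=1, S=0:
  N4 stuck-at-1: N0=1, N1=0, N2=0, N3=0, N4=1 [stuck-at-1], N5=0, N6=0, N7=1 → Y1=1, Y2=1 — matches
  N4 inverted output: N0=1, N1=0, N2=0, N3=0, N4=0 [inverted output], N5=1, N6=1, N7=1 → Y1=0, Y2=1 — eliminated
Only N4 stuck-at-1 reproduces the observed Y1=1, Y2=1.

N4 stuck-at-1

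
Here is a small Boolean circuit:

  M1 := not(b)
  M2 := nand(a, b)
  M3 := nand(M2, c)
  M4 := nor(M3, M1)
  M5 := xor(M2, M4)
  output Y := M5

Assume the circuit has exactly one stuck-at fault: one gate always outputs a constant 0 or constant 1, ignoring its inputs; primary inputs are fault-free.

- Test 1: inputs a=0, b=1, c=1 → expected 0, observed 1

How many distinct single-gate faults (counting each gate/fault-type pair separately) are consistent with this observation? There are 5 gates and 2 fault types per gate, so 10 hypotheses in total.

4

Fault-free: M1=0, M2=1, M3=0, M4=1, M5=0 → 0. Observed 1.
  M1 stuck-at-0: output 0 ✗
  M1 stuck-at-1: output 1 ✓
  M2 stuck-at-0: output 0 ✗
  M2 stuck-at-1: output 0 ✗
  M3 stuck-at-0: output 0 ✗
  M3 stuck-at-1: output 1 ✓
  M4 stuck-at-0: output 1 ✓
  M4 stuck-at-1: output 0 ✗
  M5 stuck-at-0: output 0 ✗
  M5 stuck-at-1: output 1 ✓
Consistent faults: {M1 stuck-at-1, M3 stuck-at-1, M4 stuck-at-0, M5 stuck-at-1} — 4 in all.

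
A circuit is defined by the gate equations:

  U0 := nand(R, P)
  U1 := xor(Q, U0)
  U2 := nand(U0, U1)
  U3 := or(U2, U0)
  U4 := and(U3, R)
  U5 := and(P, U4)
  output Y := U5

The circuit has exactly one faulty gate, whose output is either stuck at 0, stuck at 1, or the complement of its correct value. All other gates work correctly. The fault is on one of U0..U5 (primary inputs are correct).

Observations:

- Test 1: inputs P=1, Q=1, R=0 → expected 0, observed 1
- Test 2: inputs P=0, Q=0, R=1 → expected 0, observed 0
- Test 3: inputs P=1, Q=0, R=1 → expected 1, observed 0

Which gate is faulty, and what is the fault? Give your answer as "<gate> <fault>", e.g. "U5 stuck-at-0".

Fault-free values for test 1 (P=1, Q=1, R=0): U0=1, U1=0, U2=1, U3=1, U4=0, U5=0, giving Y=0. Observed 1.
Test 1: faults giving observed 1 are {U4 stuck-at-1, U4 inverted output, U5 stuck-at-1, U5 inverted output}.
Test 2 (P=0, Q=0, R=1): fault-free U0=1, U1=1, U2=0, U3=1, U4=1, U5=0 → 0; observed 0. Eliminates U5 stuck-at-1, U5 inverted output.
Test 3 (P=1, Q=0, R=1): fault-free U0=0, U1=0, U2=1, U3=1, U4=1, U5=1 → 1; observed 0. Eliminates U4 stuck-at-1.
Only U4 inverted output is consistent with every test.

U4 inverted output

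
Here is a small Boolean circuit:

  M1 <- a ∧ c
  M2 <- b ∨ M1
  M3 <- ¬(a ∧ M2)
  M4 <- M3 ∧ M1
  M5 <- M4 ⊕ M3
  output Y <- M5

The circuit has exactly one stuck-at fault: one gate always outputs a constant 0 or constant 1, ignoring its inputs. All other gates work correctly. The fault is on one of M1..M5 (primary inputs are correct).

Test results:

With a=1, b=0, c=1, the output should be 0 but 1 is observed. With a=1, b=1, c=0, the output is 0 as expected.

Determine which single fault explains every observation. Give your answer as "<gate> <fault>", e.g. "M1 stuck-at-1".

Fault-free values for test 1 (a=1, b=0, c=1): M1=1, M2=1, M3=0, M4=0, M5=0, giving Y=0. Observed 1.
Test 1: faults giving observed 1 are {M1 stuck-at-0, M4 stuck-at-1, M5 stuck-at-1}.
Test 2 (a=1, b=1, c=0): fault-free M1=0, M2=1, M3=0, M4=0, M5=0 → 0; observed 0. Eliminates M4 stuck-at-1, M5 stuck-at-1.
Only M1 stuck-at-0 is consistent with every test.

M1 stuck-at-0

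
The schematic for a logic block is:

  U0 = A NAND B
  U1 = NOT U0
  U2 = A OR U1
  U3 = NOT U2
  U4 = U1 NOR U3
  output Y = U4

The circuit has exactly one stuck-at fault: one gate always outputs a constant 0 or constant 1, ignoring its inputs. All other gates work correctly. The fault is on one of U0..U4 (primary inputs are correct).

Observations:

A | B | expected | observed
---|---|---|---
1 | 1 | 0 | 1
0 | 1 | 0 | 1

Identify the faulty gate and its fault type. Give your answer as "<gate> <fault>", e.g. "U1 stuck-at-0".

Fault-free values for test 1 (A=1, B=1): U0=0, U1=1, U2=1, U3=0, U4=0, giving Y=0. Observed 1.
Test 1: faults giving observed 1 are {U0 stuck-at-1, U1 stuck-at-0, U4 stuck-at-1}.
Test 2 (A=0, B=1): fault-free U0=1, U1=0, U2=0, U3=1, U4=0 → 0; observed 1. Eliminates U0 stuck-at-1, U1 stuck-at-0.
Only U4 stuck-at-1 is consistent with every test.

U4 stuck-at-1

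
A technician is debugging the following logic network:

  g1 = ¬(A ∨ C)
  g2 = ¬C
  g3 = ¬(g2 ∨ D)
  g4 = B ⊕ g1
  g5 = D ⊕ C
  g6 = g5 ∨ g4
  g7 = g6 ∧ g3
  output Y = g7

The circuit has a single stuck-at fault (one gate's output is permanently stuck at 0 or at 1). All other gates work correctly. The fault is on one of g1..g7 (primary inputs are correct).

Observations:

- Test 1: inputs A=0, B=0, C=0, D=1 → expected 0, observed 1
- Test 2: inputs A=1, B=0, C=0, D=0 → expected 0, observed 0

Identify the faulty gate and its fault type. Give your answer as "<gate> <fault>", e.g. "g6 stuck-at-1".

g3 stuck-at-1

Fault-free values for test 1 (A=0, B=0, C=0, D=1): g1=1, g2=1, g3=0, g4=1, g5=1, g6=1, g7=0, giving Y=0. Observed 1.
Test 1: faults giving observed 1 are {g3 stuck-at-1, g7 stuck-at-1}.
Test 2 (A=1, B=0, C=0, D=0): fault-free g1=0, g2=1, g3=0, g4=0, g5=0, g6=0, g7=0 → 0; observed 0. Eliminates g7 stuck-at-1.
Only g3 stuck-at-1 is consistent with every test.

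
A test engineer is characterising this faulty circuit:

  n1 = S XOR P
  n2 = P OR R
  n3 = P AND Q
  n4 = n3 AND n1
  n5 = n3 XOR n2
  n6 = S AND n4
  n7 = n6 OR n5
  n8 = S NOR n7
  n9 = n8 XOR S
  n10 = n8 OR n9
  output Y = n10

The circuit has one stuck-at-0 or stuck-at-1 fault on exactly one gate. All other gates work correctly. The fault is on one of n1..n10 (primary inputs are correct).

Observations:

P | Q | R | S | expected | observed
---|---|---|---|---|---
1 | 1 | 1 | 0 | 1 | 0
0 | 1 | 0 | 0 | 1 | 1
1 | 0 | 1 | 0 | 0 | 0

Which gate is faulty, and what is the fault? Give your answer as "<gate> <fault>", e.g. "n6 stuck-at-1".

n3 stuck-at-0

Fault-free values for test 1 (P=1, Q=1, R=1, S=0): n1=1, n2=1, n3=1, n4=1, n5=0, n6=0, n7=0, n8=1, n9=1, n10=1, giving Y=1. Observed 0.
Test 1: faults giving observed 0 are {n2 stuck-at-0, n3 stuck-at-0, n5 stuck-at-1, n6 stuck-at-1, n7 stuck-at-1, n8 stuck-at-0, n10 stuck-at-0}.
Test 2 (P=0, Q=1, R=0, S=0): fault-free n1=0, n2=0, n3=0, n4=0, n5=0, n6=0, n7=0, n8=1, n9=1, n10=1 → 1; observed 1. Eliminates n5 stuck-at-1, n6 stuck-at-1, n7 stuck-at-1, n8 stuck-at-0, n10 stuck-at-0.
Test 3 (P=1, Q=0, R=1, S=0): fault-free n1=1, n2=1, n3=0, n4=0, n5=1, n6=0, n7=1, n8=0, n9=0, n10=0 → 0; observed 0. Eliminates n2 stuck-at-0.
Only n3 stuck-at-0 is consistent with every test.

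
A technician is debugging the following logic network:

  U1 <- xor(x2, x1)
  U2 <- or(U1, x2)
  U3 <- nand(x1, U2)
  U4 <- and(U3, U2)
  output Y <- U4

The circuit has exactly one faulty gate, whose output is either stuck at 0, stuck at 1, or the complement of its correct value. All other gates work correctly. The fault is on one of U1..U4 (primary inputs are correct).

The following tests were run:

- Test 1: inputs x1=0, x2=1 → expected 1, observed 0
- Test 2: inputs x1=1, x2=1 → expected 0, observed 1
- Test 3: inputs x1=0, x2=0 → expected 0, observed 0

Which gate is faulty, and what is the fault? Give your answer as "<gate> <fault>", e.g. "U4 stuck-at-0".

Fault-free values for test 1 (x1=0, x2=1): U1=1, U2=1, U3=1, U4=1, giving Y=1. Observed 0.
Test 1: faults giving observed 0 are {U2 stuck-at-0, U2 inverted output, U3 stuck-at-0, U3 inverted output, U4 stuck-at-0, U4 inverted output}.
Test 2 (x1=1, x2=1): fault-free U1=0, U2=1, U3=0, U4=0 → 0; observed 1. Eliminates U2 stuck-at-0, U2 inverted output, U3 stuck-at-0, U4 stuck-at-0.
Test 3 (x1=0, x2=0): fault-free U1=0, U2=0, U3=1, U4=0 → 0; observed 0. Eliminates U4 inverted output.
Only U3 inverted output is consistent with every test.

U3 inverted output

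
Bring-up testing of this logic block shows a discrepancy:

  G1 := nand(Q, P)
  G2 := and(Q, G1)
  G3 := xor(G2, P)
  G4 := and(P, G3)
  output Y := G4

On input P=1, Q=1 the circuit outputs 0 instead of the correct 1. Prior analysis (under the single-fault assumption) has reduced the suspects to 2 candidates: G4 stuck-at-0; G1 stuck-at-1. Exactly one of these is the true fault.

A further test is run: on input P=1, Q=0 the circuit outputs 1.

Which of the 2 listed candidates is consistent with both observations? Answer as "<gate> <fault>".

G1 stuck-at-1

Evaluate each candidate on input P=1, Q=0:
  G4 stuck-at-0: G1=1, G2=0, G3=1, G4=0 [stuck-at-0] → 0 — eliminated
  G1 stuck-at-1: G1=1 [stuck-at-1], G2=0, G3=1, G4=1 → 1 — matches
Only G1 stuck-at-1 reproduces the observed 1.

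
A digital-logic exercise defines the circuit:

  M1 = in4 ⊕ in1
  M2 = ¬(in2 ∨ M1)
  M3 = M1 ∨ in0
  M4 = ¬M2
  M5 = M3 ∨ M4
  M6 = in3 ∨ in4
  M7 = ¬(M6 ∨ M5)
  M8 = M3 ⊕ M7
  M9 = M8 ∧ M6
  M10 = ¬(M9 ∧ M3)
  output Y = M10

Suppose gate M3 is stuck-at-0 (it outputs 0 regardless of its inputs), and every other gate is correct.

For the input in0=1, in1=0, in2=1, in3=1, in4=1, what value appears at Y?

Propagate with M3 forced: M1=1, M2=0, M3=0 [stuck-at-0], M4=1, M5=1, M6=1, M7=0, M8=0, M9=0, M10=1.
So Y = 1. (Without the fault it would be 0.)

1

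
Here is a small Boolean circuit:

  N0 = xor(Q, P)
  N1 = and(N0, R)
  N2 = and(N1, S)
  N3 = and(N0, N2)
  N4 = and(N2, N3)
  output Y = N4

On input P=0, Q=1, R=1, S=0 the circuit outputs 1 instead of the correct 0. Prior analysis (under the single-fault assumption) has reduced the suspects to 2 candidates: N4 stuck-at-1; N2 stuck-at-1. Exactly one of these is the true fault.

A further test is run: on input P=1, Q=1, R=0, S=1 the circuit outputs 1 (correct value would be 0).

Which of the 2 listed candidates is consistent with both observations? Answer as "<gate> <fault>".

Evaluate each candidate on input P=1, Q=1, R=0, S=1:
  N4 stuck-at-1: N0=0, N1=0, N2=0, N3=0, N4=1 [stuck-at-1] → 1 — matches
  N2 stuck-at-1: N0=0, N1=0, N2=1 [stuck-at-1], N3=0, N4=0 → 0 — eliminated
Only N4 stuck-at-1 reproduces the observed 1.

N4 stuck-at-1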